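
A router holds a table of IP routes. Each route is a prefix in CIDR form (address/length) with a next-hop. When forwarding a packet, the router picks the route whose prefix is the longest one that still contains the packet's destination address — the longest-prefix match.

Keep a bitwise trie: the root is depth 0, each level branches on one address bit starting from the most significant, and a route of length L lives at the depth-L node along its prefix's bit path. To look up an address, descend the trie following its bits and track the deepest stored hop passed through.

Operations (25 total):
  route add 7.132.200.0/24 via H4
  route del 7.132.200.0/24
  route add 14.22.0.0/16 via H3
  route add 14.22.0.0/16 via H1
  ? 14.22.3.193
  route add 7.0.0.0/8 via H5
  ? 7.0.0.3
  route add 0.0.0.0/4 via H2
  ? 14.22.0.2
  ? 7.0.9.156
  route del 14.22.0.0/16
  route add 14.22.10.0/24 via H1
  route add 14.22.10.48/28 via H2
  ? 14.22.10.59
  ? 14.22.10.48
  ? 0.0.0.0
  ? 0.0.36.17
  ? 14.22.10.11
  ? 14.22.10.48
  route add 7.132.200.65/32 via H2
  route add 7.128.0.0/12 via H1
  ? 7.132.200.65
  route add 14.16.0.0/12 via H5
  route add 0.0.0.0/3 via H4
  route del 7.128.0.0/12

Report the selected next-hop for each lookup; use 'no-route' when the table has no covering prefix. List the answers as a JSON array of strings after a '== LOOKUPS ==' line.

Trace:
  + 7.132.200.0/24 (H4) depth=24
  - 7.132.200.0/24 clear@24
  + 14.22.0.0/16 (H3) depth=16
  + 14.22.0.0/16 (H1) depth=16
  lookup 14.22.3.193: bits 0000111000010110 walk d0:-→d1:-→d2:-→d3:-→d4:-→d5:-→d6:-→d7:-→d8:-→d9:-→d10:-→d11:-→d12:-→d13:-→d14:-→d15:-→d16:H1 -> H1
  + 7.0.0.0/8 (H5) depth=8
  lookup 7.0.0.3: bits 00000111 walk d0:-→d1:-→d2:-→d3:-→d4:-→d5:-→d6:-→d7:-→d8:H5 -> H5
  + 0.0.0.0/4 (H2) depth=4
  lookup 14.22.0.2: bits 0000111000010110 walk d0:-→d1:-→d2:-→d3:-→d4:H2→d5:-→d6:-→d7:-→d8:-→d9:-→d10:-→d11:-→d12:-→d13:-→d14:-→d15:-→d16:H1 -> H1
  lookup 7.0.9.156: bits 00000111 walk d0:-→d1:-→d2:-→d3:-→d4:H2→d5:-→d6:-→d7:-→d8:H5 -> H5
  - 14.22.0.0/16 clear@16
  + 14.22.10.0/24 (H1) depth=24
  + 14.22.10.48/28 (H2) depth=28
  lookup 14.22.10.59: bits 0000111000010110000010100011 walk d0:-→d1:-→d2:-→d3:-→d4:H2→d5:-→d6:-→d7:-→d8:-→d9:-→d10:-→d11:-→d12:-→d13:-→d14:-→d15:-→d16:-→d17:-→d18:-→d19:-→d20:-→d21:-→d22:-→d23:-→d24:H1→d25:-→d26:-→d27:-→d28:H2 -> H2
  lookup 14.22.10.48: bits 0000111000010110000010100011 walk d0:-→d1:-→d2:-→d3:-→d4:H2→d5:-→d6:-→d7:-→d8:-→d9:-→d10:-→d11:-→d12:-→d13:-→d14:-→d15:-→d16:-→d17:-→d18:-→d19:-→d20:-→d21:-→d22:-→d23:-→d24:H1→d25:-→d26:-→d27:-→d28:H2 -> H2
  lookup 0.0.0.0: bits 00000 walk d0:-→d1:-→d2:-→d3:-→d4:H2→d5:- -> H2
  lookup 0.0.36.17: bits 00000 walk d0:-→d1:-→d2:-→d3:-→d4:H2→d5:- -> H2
  lookup 14.22.10.11: bits 00001110000101100000101000 walk d0:-→d1:-→d2:-→d3:-→d4:H2→d5:-→d6:-→d7:-→d8:-→d9:-→d10:-→d11:-→d12:-→d13:-→d14:-→d15:-→d16:-→d17:-→d18:-→d19:-→d20:-→d21:-→d22:-→d23:-→d24:H1→d25:-→d26:- -> H1
  lookup 14.22.10.48: bits 0000111000010110000010100011 walk d0:-→d1:-→d2:-→d3:-→d4:H2→d5:-→d6:-→d7:-→d8:-→d9:-→d10:-→d11:-→d12:-→d13:-→d14:-→d15:-→d16:-→d17:-→d18:-→d19:-→d20:-→d21:-→d22:-→d23:-→d24:H1→d25:-→d26:-→d27:-→d28:H2 -> H2
  + 7.132.200.65/32 (H2) depth=32
  + 7.128.0.0/12 (H1) depth=12
  lookup 7.132.200.65: bits 00000111100001001100100001000001 walk d0:-→d1:-→d2:-→d3:-→d4:H2→d5:-→d6:-→d7:-→d8:H5→d9:-→d10:-→d11:-→d12:H1→d13:-→d14:-→d15:-→d16:-→d17:-→d18:-→d19:-→d20:-→d21:-→d22:-→d23:-→d24:-→d25:-→d26:-→d27:-→d28:-→d29:-→d30:-→d31:-→d32:H2 -> H2
  + 14.16.0.0/12 (H5) depth=12
  + 0.0.0.0/3 (H4) depth=3
  - 7.128.0.0/12 clear@12

== LOOKUPS ==
["H1","H5","H1","H5","H2","H2","H2","H2","H1","H2","H2"]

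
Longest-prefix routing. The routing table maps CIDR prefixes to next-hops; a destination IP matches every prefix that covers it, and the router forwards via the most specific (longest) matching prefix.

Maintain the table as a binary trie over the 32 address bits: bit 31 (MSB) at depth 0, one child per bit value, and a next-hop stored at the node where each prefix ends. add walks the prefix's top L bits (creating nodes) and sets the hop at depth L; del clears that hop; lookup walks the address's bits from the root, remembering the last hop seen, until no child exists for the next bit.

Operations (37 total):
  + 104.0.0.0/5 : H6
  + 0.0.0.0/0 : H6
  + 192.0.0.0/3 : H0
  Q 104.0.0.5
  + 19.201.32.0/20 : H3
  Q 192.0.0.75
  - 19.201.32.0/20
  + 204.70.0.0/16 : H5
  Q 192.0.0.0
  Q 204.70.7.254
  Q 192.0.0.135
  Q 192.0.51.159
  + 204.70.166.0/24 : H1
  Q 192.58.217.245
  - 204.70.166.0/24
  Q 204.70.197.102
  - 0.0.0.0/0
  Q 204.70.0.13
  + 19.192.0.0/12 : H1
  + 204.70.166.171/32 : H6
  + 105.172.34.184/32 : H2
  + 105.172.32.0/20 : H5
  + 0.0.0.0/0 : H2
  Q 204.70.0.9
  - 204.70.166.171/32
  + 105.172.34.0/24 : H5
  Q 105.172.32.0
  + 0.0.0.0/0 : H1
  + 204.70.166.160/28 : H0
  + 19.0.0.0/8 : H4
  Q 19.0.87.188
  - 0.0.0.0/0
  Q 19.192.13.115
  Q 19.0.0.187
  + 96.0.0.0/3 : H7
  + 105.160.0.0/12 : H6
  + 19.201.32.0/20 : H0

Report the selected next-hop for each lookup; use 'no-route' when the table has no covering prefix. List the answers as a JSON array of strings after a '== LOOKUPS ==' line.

Apply in order:
  + 104.0.0.0/5 (H6) depth=5
  + 0.0.0.0/0 (H6) depth=0
  + 192.0.0.0/3 (H0) depth=3
  lookup 104.0.0.5: bits 01101 walk d0:H6→d1:-→d2:-→d3:-→d4:-→d5:H6 -> H6
  + 19.201.32.0/20 (H3) depth=20
  lookup 192.0.0.75: bits 110 walk d0:H6→d1:-→d2:-→d3:H0 -> H0
  - 19.201.32.0/20 clear@20
  + 204.70.0.0/16 (H5) depth=16
  lookup 192.0.0.0: bits 1100 walk d0:H6→d1:-→d2:-→d3:H0→d4:- -> H0
  lookup 204.70.7.254: bits 1100110001000110 walk d0:H6→d1:-→d2:-→d3:H0→d4:-→d5:-→d6:-→d7:-→d8:-→d9:-→d10:-→d11:-→d12:-→d13:-→d14:-→d15:-→d16:H5 -> H5
  lookup 192.0.0.135: bits 1100 walk d0:H6→d1:-→d2:-→d3:H0→d4:- -> H0
  lookup 192.0.51.159: bits 1100 walk d0:H6→d1:-→d2:-→d3:H0→d4:- -> H0
  + 204.70.166.0/24 (H1) depth=24
  lookup 192.58.217.245: bits 1100 walk d0:H6→d1:-→d2:-→d3:H0→d4:- -> H0
  - 204.70.166.0/24 clear@24
  lookup 204.70.197.102: bits 11001100010001101 walk d0:H6→d1:-→d2:-→d3:H0→d4:-→d5:-→d6:-→d7:-→d8:-→d9:-→d10:-→d11:-→d12:-→d13:-→d14:-→d15:-→d16:H5→d17:- -> H5
  - 0.0.0.0/0 clear@0
  lookup 204.70.0.13: bits 1100110001000110 walk d0:-→d1:-→d2:-→d3:H0→d4:-→d5:-→d6:-→d7:-→d8:-→d9:-→d10:-→d11:-→d12:-→d13:-→d14:-→d15:-→d16:H5 -> H5
  + 19.192.0.0/12 (H1) depth=12
  + 204.70.166.171/32 (H6) depth=32
  + 105.172.34.184/32 (H2) depth=32
  + 105.172.32.0/20 (H5) depth=20
  + 0.0.0.0/0 (H2) depth=0
  lookup 204.70.0.9: bits 1100110001000110 walk d0:H2→d1:-→d2:-→d3:H0→d4:-→d5:-→d6:-→d7:-→d8:-→d9:-→d10:-→d11:-→d12:-→d13:-→d14:-→d15:-→d16:H5 -> H5
  - 204.70.166.171/32 clear@32
  + 105.172.34.0/24 (H5) depth=24
  lookup 105.172.32.0: bits 0110100110101100001000 walk d0:H2→d1:-→d2:-→d3:-→d4:-→d5:H6→d6:-→d7:-→d8:-→d9:-→d10:-→d11:-→d12:-→d13:-→d14:-→d15:-→d16:-→d17:-→d18:-→d19:-→d20:H5→d21:-→d22:- -> H5
  + 0.0.0.0/0 (H1) depth=0
  + 204.70.166.160/28 (H0) depth=28
  + 19.0.0.0/8 (H4) depth=8
  lookup 19.0.87.188: bits 00010011 walk d0:H1→d1:-→d2:-→d3:-→d4:-→d5:-→d6:-→d7:-→d8:H4 -> H4
  - 0.0.0.0/0 clear@0
  lookup 19.192.13.115: bits 000100111100 walk d0:-→d1:-→d2:-→d3:-→d4:-→d5:-→d6:-→d7:-→d8:H4→d9:-→d10:-→d11:-→d12:H1 -> H1
  lookup 19.0.0.187: bits 00010011 walk d0:-→d1:-→d2:-→d3:-→d4:-→d5:-→d6:-→d7:-→d8:H4 -> H4
  + 96.0.0.0/3 (H7) depth=3
  + 105.160.0.0/12 (H6) depth=12
  + 19.201.32.0/20 (H0) depth=20

== LOOKUPS ==
["H6","H0","H0","H5","H0","H0","H0","H5","H5","H5","H5","H4","H1","H4"]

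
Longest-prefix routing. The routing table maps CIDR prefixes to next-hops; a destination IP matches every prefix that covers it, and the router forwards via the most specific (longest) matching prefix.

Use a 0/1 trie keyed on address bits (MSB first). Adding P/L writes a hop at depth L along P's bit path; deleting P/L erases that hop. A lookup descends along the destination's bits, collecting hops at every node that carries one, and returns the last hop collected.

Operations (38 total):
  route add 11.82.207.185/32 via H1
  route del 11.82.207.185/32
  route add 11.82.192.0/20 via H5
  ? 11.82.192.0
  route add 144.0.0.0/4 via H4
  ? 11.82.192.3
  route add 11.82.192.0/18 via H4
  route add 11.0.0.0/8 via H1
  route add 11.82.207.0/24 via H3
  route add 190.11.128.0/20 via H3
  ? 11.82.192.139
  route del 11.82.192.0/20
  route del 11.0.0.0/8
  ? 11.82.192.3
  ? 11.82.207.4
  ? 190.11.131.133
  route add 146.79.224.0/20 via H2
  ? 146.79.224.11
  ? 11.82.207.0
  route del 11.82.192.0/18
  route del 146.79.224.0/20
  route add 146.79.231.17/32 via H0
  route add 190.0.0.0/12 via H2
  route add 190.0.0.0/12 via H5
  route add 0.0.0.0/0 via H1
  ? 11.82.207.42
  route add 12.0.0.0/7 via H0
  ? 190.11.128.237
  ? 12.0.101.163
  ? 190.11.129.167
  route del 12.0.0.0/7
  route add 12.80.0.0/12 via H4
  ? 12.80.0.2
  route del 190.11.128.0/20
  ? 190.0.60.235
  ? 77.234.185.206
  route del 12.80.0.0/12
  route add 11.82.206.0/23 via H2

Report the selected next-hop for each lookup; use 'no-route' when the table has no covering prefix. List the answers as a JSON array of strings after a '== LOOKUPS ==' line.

Trace:
  + 11.82.207.185/32 (H1) depth=32
  - 11.82.207.185/32 clear@32
  + 11.82.192.0/20 (H5) depth=20
  ? 11.82.192.0  path d0:-→d1:-→d2:-→d3:-→d4:-→d5:-→d6:-→d7:-→d8:-→d9:-→d10:-→d11:-→d12:-→d13:-→d14:-→d15:-→d16:-→d17:-→d18:-→d19:-→d20:H5  best=H5
  + 144.0.0.0/4 (H4) depth=4
  ? 11.82.192.3  path d0:-→d1:-→d2:-→d3:-→d4:-→d5:-→d6:-→d7:-→d8:-→d9:-→d10:-→d11:-→d12:-→d13:-→d14:-→d15:-→d16:-→d17:-→d18:-→d19:-→d20:H5  best=H5
  + 11.82.192.0/18 (H4) depth=18
  + 11.0.0.0/8 (H1) depth=8
  + 11.82.207.0/24 (H3) depth=24
  + 190.11.128.0/20 (H3) depth=20
  ? 11.82.192.139  path d0:-→d1:-→d2:-→d3:-→d4:-→d5:-→d6:-→d7:-→d8:H1→d9:-→d10:-→d11:-→d12:-→d13:-→d14:-→d15:-→d16:-→d17:-→d18:H4→d19:-→d20:H5  best=H5
  - 11.82.192.0/20 clear@20
  - 11.0.0.0/8 clear@8
  ? 11.82.192.3  path d0:-→d1:-→d2:-→d3:-→d4:-→d5:-→d6:-→d7:-→d8:-→d9:-→d10:-→d11:-→d12:-→d13:-→d14:-→d15:-→d16:-→d17:-→d18:H4→d19:-→d20:-  best=H4
  ? 11.82.207.4  path d0:-→d1:-→d2:-→d3:-→d4:-→d5:-→d6:-→d7:-→d8:-→d9:-→d10:-→d11:-→d12:-→d13:-→d14:-→d15:-→d16:-→d17:-→d18:H4→d19:-→d20:-→d21:-→d22:-→d23:-→d24:H3  best=H3
  ? 190.11.131.133  path d0:-→d1:-→d2:-→d3:-→d4:-→d5:-→d6:-→d7:-→d8:-→d9:-→d10:-→d11:-→d12:-→d13:-→d14:-→d15:-→d16:-→d17:-→d18:-→d19:-→d20:H3  best=H3
  + 146.79.224.0/20 (H2) depth=20
  ? 146.79.224.11  path d0:-→d1:-→d2:-→d3:-→d4:H4→d5:-→d6:-→d7:-→d8:-→d9:-→d10:-→d11:-→d12:-→d13:-→d14:-→d15:-→d16:-→d17:-→d18:-→d19:-→d20:H2  best=H2
  ? 11.82.207.0  path d0:-→d1:-→d2:-→d3:-→d4:-→d5:-→d6:-→d7:-→d8:-→d9:-→d10:-→d11:-→d12:-→d13:-→d14:-→d15:-→d16:-→d17:-→d18:H4→d19:-→d20:-→d21:-→d22:-→d23:-→d24:H3  best=H3
  - 11.82.192.0/18 clear@18
  - 146.79.224.0/20 clear@20
  + 146.79.231.17/32 (H0) depth=32
  + 190.0.0.0/12 (H2) depth=12
  + 190.0.0.0/12 (H5) depth=12
  + 0.0.0.0/0 (H1) depth=0
  ? 11.82.207.42  path d0:H1→d1:-→d2:-→d3:-→d4:-→d5:-→d6:-→d7:-→d8:-→d9:-→d10:-→d11:-→d12:-→d13:-→d14:-→d15:-→d16:-→d17:-→d18:-→d19:-→d20:-→d21:-→d22:-→d23:-→d24:H3  best=H3
  + 12.0.0.0/7 (H0) depth=7
  ? 190.11.128.237  path d0:H1→d1:-→d2:-→d3:-→d4:-→d5:-→d6:-→d7:-→d8:-→d9:-→d10:-→d11:-→d12:H5→d13:-→d14:-→d15:-→d16:-→d17:-→d18:-→d19:-→d20:H3  best=H3
  ? 12.0.101.163  path d0:H1→d1:-→d2:-→d3:-→d4:-→d5:-→d6:-→d7:H0  best=H0
  ? 190.11.129.167  path d0:H1→d1:-→d2:-→d3:-→d4:-→d5:-→d6:-→d7:-→d8:-→d9:-→d10:-→d11:-→d12:H5→d13:-→d14:-→d15:-→d16:-→d17:-→d18:-→d19:-→d20:H3  best=H3
  - 12.0.0.0/7 clear@7
  + 12.80.0.0/12 (H4) depth=12
  ? 12.80.0.2  path d0:H1→d1:-→d2:-→d3:-→d4:-→d5:-→d6:-→d7:-→d8:-→d9:-→d10:-→d11:-→d12:H4  best=H4
  - 190.11.128.0/20 clear@20
  ? 190.0.60.235  path d0:H1→d1:-→d2:-→d3:-→d4:-→d5:-→d6:-→d7:-→d8:-→d9:-→d10:-→d11:-→d12:H5  best=H5
  ? 77.234.185.206  path d0:H1→d1:-  best=H1
  - 12.80.0.0/12 clear@12
  + 11.82.206.0/23 (H2) depth=23

== LOOKUPS ==
["H5","H5","H5","H4","H3","H3","H2","H3","H3","H3","H0","H3","H4","H5","H1"]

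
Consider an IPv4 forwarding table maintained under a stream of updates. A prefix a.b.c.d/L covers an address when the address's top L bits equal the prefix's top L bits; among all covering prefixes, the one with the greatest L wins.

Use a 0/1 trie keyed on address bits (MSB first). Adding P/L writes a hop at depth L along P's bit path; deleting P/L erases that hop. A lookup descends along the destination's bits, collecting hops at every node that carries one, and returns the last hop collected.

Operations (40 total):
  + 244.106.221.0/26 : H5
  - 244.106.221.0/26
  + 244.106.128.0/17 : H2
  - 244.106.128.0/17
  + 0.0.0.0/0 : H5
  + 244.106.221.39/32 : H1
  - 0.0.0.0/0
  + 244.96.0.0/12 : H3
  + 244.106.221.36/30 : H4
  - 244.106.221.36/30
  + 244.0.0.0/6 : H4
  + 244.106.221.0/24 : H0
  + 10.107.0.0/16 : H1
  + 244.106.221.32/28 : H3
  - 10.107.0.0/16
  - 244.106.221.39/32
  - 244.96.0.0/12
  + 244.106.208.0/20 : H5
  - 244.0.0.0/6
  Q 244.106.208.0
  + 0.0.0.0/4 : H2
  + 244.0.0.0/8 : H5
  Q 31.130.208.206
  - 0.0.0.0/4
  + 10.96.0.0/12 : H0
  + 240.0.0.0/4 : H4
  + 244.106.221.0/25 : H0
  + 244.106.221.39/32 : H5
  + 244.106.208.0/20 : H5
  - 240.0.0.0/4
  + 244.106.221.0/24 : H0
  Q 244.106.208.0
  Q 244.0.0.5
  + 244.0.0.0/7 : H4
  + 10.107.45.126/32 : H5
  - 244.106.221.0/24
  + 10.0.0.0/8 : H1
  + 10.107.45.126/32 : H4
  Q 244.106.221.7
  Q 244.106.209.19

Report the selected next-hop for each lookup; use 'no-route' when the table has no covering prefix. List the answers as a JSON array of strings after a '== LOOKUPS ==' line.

Process each operation:
  + 244.106.221.0/26 (H5) depth=26
  del 244.106.221.0/26 (clear depth 26)
  + 244.106.128.0/17 (H2) depth=17
  del 244.106.128.0/17 (clear depth 17)
  + 0.0.0.0/0 (H5) depth=0
  + 244.106.221.39/32 (H1) depth=32
  del 0.0.0.0/0 (clear depth 0)
  + 244.96.0.0/12 (H3) depth=12
  + 244.106.221.36/30 (H4) depth=30
  del 244.106.221.36/30 (clear depth 30)
  + 244.0.0.0/6 (H4) depth=6
  + 244.106.221.0/24 (H0) depth=24
  + 10.107.0.0/16 (H1) depth=16
  + 244.106.221.32/28 (H3) depth=28
  del 10.107.0.0/16 (clear depth 16)
  del 244.106.221.39/32 (clear depth 32)
  del 244.96.0.0/12 (clear depth 12)
  + 244.106.208.0/20 (H5) depth=20
  del 244.0.0.0/6 (clear depth 6)
  ? 244.106.208.0  path d0:-→d1:-→d2:-→d3:-→d4:-→d5:-→d6:-→d7:-→d8:-→d9:-→d10:-→d11:-→d12:-→d13:-→d14:-→d15:-→d16:-→d17:-→d18:-→d19:-→d20:H5  best=H5
  + 0.0.0.0/4 (H2) depth=4
  + 244.0.0.0/8 (H5) depth=8
  ? 31.130.208.206  path d0:-→d1:-→d2:-→d3:-  best=no-route
  del 0.0.0.0/4 (clear depth 4)
  + 10.96.0.0/12 (H0) depth=12
  + 240.0.0.0/4 (H4) depth=4
  + 244.106.221.0/25 (H0) depth=25
  + 244.106.221.39/32 (H5) depth=32
  + 244.106.208.0/20 (H5) depth=20
  del 240.0.0.0/4 (clear depth 4)
  + 244.106.221.0/24 (H0) depth=24
  ? 244.106.208.0  path d0:-→d1:-→d2:-→d3:-→d4:-→d5:-→d6:-→d7:-→d8:H5→d9:-→d10:-→d11:-→d12:-→d13:-→d14:-→d15:-→d16:-→d17:-→d18:-→d19:-→d20:H5  best=H5
  ? 244.0.0.5  path d0:-→d1:-→d2:-→d3:-→d4:-→d5:-→d6:-→d7:-→d8:H5→d9:-  best=H5
  + 244.0.0.0/7 (H4) depth=7
  + 10.107.45.126/32 (H5) depth=32
  del 244.106.221.0/24 (clear depth 24)
  + 10.0.0.0/8 (H1) depth=8
  + 10.107.45.126/32 (H4) depth=32
  ? 244.106.221.7  path d0:-→d1:-→d2:-→d3:-→d4:-→d5:-→d6:-→d7:H4→d8:H5→d9:-→d10:-→d11:-→d12:-→d13:-→d14:-→d15:-→d16:-→d17:-→d18:-→d19:-→d20:H5→d21:-→d22:-→d23:-→d24:-→d25:H0→d26:-  best=H0
  ? 244.106.209.19  path d0:-→d1:-→d2:-→d3:-→d4:-→d5:-→d6:-→d7:H4→d8:H5→d9:-→d10:-→d11:-→d12:-→d13:-→d14:-→d15:-→d16:-→d17:-→d18:-→d19:-→d20:H5  best=H5

== LOOKUPS ==
["H5","no-route","H5","H5","H0","H5"]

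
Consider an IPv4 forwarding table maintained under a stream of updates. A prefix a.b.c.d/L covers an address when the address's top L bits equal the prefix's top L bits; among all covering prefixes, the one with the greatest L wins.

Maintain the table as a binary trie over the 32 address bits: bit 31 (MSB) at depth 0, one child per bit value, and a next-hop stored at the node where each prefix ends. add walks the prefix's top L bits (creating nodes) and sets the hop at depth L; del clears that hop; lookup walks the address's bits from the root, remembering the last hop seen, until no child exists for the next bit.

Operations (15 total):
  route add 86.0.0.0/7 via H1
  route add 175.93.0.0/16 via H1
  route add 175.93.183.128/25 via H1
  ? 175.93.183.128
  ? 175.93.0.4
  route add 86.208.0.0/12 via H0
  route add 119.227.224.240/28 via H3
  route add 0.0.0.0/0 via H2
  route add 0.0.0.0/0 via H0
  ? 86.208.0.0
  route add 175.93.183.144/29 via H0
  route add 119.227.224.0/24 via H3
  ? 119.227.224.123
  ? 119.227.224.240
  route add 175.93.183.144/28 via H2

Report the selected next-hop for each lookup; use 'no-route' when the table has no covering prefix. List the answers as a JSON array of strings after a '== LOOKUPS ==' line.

Apply in order:
  add 86.0.0.0/7 -> H1 at depth 7
  add 175.93.0.0/16 -> H1 at depth 16
  add 175.93.183.128/25 -> H1 at depth 25
  ? 175.93.183.128  path d0:-→d1:-→d2:-→d3:-→d4:-→d5:-→d6:-→d7:-→d8:-→d9:-→d10:-→d11:-→d12:-→d13:-→d14:-→d15:-→d16:H1→d17:-→d18:-→d19:-→d20:-→d21:-→d22:-→d23:-→d24:-→d25:H1  best=H1
  ? 175.93.0.4  path d0:-→d1:-→d2:-→d3:-→d4:-→d5:-→d6:-→d7:-→d8:-→d9:-→d10:-→d11:-→d12:-→d13:-→d14:-→d15:-→d16:H1  best=H1
  add 86.208.0.0/12 -> H0 at depth 12
  add 119.227.224.240/28 -> H3 at depth 28
  add 0.0.0.0/0 -> H2 at depth 0
  add 0.0.0.0/0 -> H0 at depth 0
  ? 86.208.0.0  path d0:H0→d1:-→d2:-→d3:-→d4:-→d5:-→d6:-→d7:H1→d8:-→d9:-→d10:-→d11:-→d12:H0  best=H0
  add 175.93.183.144/29 -> H0 at depth 29
  add 119.227.224.0/24 -> H3 at depth 24
  ? 119.227.224.123  path d0:H0→d1:-→d2:-→d3:-→d4:-→d5:-→d6:-→d7:-→d8:-→d9:-→d10:-→d11:-→d12:-→d13:-→d14:-→d15:-→d16:-→d17:-→d18:-→d19:-→d20:-→d21:-→d22:-→d23:-→d24:H3  best=H3
  ? 119.227.224.240  path d0:H0→d1:-→d2:-→d3:-→d4:-→d5:-→d6:-→d7:-→d8:-→d9:-→d10:-→d11:-→d12:-→d13:-→d14:-→d15:-→d16:-→d17:-→d18:-→d19:-→d20:-→d21:-→d22:-→d23:-→d24:H3→d25:-→d26:-→d27:-→d28:H3  best=H3
  add 175.93.183.144/28 -> H2 at depth 28

== LOOKUPS ==
["H1","H1","H0","H3","H3"]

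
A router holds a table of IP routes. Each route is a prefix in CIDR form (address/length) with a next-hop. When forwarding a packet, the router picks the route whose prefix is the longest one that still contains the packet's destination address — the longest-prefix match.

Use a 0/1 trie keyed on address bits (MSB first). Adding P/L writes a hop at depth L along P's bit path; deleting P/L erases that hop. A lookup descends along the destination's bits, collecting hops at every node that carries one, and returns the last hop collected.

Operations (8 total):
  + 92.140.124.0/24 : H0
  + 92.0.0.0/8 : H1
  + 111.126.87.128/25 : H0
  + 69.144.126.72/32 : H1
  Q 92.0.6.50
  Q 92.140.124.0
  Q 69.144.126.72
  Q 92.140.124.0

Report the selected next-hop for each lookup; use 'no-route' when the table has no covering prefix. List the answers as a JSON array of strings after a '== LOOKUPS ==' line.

Process each operation:
  + 92.140.124.0/24 (H0) depth=24
  + 92.0.0.0/8 (H1) depth=8
  + 111.126.87.128/25 (H0) depth=25
  + 69.144.126.72/32 (H1) depth=32
  ? 92.0.6.50  path d0:-→d1:-→d2:-→d3:-→d4:-→d5:-→d6:-→d7:-→d8:H1  best=H1
  ? 92.140.124.0  path d0:-→d1:-→d2:-→d3:-→d4:-→d5:-→d6:-→d7:-→d8:H1→d9:-→d10:-→d11:-→d12:-→d13:-→d14:-→d15:-→d16:-→d17:-→d18:-→d19:-→d20:-→d21:-→d22:-→d23:-→d24:H0  best=H0
  ? 69.144.126.72  path d0:-→d1:-→d2:-→d3:-→d4:-→d5:-→d6:-→d7:-→d8:-→d9:-→d10:-→d11:-→d12:-→d13:-→d14:-→d15:-→d16:-→d17:-→d18:-→d19:-→d20:-→d21:-→d22:-→d23:-→d24:-→d25:-→d26:-→d27:-→d28:-→d29:-→d30:-→d31:-→d32:H1  best=H1
  ? 92.140.124.0  path d0:-→d1:-→d2:-→d3:-→d4:-→d5:-→d6:-→d7:-→d8:H1→d9:-→d10:-→d11:-→d12:-→d13:-→d14:-→d15:-→d16:-→d17:-→d18:-→d19:-→d20:-→d21:-→d22:-→d23:-→d24:H0  best=H0

== LOOKUPS ==
["H1","H0","H1","H0"]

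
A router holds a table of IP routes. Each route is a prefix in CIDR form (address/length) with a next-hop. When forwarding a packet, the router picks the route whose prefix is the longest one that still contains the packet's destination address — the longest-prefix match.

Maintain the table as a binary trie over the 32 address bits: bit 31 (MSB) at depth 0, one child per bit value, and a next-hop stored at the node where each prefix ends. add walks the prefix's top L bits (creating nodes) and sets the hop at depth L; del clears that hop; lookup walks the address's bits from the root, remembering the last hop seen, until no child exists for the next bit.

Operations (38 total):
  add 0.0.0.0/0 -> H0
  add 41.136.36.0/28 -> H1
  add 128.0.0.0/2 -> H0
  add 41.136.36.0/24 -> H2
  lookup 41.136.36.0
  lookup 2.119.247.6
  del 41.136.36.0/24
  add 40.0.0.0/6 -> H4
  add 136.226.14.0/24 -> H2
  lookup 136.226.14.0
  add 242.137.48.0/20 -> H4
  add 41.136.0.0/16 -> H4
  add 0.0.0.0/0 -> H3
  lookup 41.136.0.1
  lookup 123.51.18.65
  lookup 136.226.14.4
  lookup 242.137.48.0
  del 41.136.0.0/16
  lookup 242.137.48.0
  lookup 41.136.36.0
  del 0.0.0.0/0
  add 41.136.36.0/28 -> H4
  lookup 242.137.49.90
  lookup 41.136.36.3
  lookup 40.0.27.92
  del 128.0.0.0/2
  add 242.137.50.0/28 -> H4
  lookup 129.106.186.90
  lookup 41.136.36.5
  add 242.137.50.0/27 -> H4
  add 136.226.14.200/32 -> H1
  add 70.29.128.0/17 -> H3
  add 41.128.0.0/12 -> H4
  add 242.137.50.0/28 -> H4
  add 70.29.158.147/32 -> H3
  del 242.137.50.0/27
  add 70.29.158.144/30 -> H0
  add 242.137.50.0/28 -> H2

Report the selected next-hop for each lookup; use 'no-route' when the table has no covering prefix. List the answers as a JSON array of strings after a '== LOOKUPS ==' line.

Process each operation:
  + 0.0.0.0/0 (H0) depth=0
  + 41.136.36.0/28 (H1) depth=28
  + 128.0.0.0/2 (H0) depth=2
  + 41.136.36.0/24 (H2) depth=24
  Q 41.136.36.0: descend 0010100110001000001001000000 ; hops seen [H0,H2,H1] ; pick H1
  Q 2.119.247.6: descend 00 ; hops seen [H0] ; pick H0
  del 41.136.36.0/24 (clear depth 24)
  + 40.0.0.0/6 (H4) depth=6
  + 136.226.14.0/24 (H2) depth=24
  Q 136.226.14.0: descend 100010001110001000001110 ; hops seen [H0,H0,H2] ; pick H2
  + 242.137.48.0/20 (H4) depth=20
  + 41.136.0.0/16 (H4) depth=16
  + 0.0.0.0/0 (H3) depth=0
  Q 41.136.0.1: descend 001010011000100000 ; hops seen [H3,H4,H4] ; pick H4
  Q 123.51.18.65: descend 0 ; hops seen [H3] ; pick H3
  Q 136.226.14.4: descend 100010001110001000001110 ; hops seen [H3,H0,H2] ; pick H2
  Q 242.137.48.0: descend 11110010100010010011 ; hops seen [H3,H4] ; pick H4
  del 41.136.0.0/16 (clear depth 16)
  Q 242.137.48.0: descend 11110010100010010011 ; hops seen [H3,H4] ; pick H4
  Q 41.136.36.0: descend 0010100110001000001001000000 ; hops seen [H3,H4,H1] ; pick H1
  del 0.0.0.0/0 (clear depth 0)
  + 41.136.36.0/28 (H4) depth=28
  Q 242.137.49.90: descend 11110010100010010011 ; hops seen [H4] ; pick H4
  Q 41.136.36.3: descend 0010100110001000001001000000 ; hops seen [H4,H4] ; pick H4
  Q 40.0.27.92: descend 0010100 ; hops seen [H4] ; pick H4
  del 128.0.0.0/2 (clear depth 2)
  + 242.137.50.0/28 (H4) depth=28
  Q 129.106.186.90: descend 1000 ; hops seen [∅] ; pick no-route
  Q 41.136.36.5: descend 0010100110001000001001000000 ; hops seen [H4,H4] ; pick H4
  + 242.137.50.0/27 (H4) depth=27
  + 136.226.14.200/32 (H1) depth=32
  + 70.29.128.0/17 (H3) depth=17
  + 41.128.0.0/12 (H4) depth=12
  + 242.137.50.0/28 (H4) depth=28
  + 70.29.158.147/32 (H3) depth=32
  del 242.137.50.0/27 (clear depth 27)
  + 70.29.158.144/30 (H0) depth=30
  + 242.137.50.0/28 (H2) depth=28

== LOOKUPS ==
["H1","H0","H2","H4","H3","H2","H4","H4","H1","H4","H4","H4","no-route","H4"]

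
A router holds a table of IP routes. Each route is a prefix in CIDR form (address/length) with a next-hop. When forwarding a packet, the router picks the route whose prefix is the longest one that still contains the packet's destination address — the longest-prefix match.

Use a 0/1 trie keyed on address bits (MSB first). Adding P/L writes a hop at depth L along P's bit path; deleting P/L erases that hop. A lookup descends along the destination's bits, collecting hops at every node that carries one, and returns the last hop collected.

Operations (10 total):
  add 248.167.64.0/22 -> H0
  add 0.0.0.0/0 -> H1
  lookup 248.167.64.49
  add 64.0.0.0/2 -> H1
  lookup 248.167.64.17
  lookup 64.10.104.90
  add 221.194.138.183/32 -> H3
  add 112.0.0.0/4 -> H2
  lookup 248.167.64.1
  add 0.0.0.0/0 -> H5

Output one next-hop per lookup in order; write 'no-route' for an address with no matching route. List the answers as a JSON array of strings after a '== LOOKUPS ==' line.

Trace:
  add 248.167.64.0/22 -> H0 at depth 22
  add 0.0.0.0/0 -> H1 at depth 0
  Q 248.167.64.49: descend 1111100010100111010000 ; hops seen [H1,H0] ; pick H0
  add 64.0.0.0/2 -> H1 at depth 2
  Q 248.167.64.17: descend 1111100010100111010000 ; hops seen [H1,H0] ; pick H0
  Q 64.10.104.90: descend 01 ; hops seen [H1,H1] ; pick H1
  add 221.194.138.183/32 -> H3 at depth 32
  add 112.0.0.0/4 -> H2 at depth 4
  Q 248.167.64.1: descend 1111100010100111010000 ; hops seen [H1,H0] ; pick H0
  add 0.0.0.0/0 -> H5 at depth 0

== LOOKUPS ==
["H0","H0","H1","H0"]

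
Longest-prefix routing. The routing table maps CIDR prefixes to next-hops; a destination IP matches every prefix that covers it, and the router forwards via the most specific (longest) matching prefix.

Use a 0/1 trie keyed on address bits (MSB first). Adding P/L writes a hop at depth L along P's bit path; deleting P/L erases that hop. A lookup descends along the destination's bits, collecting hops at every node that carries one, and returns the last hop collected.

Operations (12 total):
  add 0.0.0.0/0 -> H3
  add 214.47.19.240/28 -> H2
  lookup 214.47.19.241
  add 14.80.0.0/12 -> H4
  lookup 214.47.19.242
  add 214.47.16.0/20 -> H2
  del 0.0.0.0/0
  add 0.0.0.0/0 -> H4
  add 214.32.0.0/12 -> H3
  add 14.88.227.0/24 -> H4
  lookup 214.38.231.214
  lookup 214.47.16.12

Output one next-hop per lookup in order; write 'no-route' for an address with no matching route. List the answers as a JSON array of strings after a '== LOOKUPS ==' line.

Process each operation:
  + 0.0.0.0/0 (H3) depth=0
  + 214.47.19.240/28 (H2) depth=28
  lookup 214.47.19.241: bits 1101011000101111000100111111 walk d0:H3→d1:-→d2:-→d3:-→d4:-→d5:-→d6:-→d7:-→d8:-→d9:-→d10:-→d11:-→d12:-→d13:-→d14:-→d15:-→d16:-→d17:-→d18:-→d19:-→d20:-→d21:-→d22:-→d23:-→d24:-→d25:-→d26:-→d27:-→d28:H2 -> H2
  + 14.80.0.0/12 (H4) depth=12
  lookup 214.47.19.242: bits 1101011000101111000100111111 walk d0:H3→d1:-→d2:-→d3:-→d4:-→d5:-→d6:-→d7:-→d8:-→d9:-→d10:-→d11:-→d12:-→d13:-→d14:-→d15:-→d16:-→d17:-→d18:-→d19:-→d20:-→d21:-→d22:-→d23:-→d24:-→d25:-→d26:-→d27:-→d28:H2 -> H2
  + 214.47.16.0/20 (H2) depth=20
  - 0.0.0.0/0 clear@0
  + 0.0.0.0/0 (H4) depth=0
  + 214.32.0.0/12 (H3) depth=12
  + 14.88.227.0/24 (H4) depth=24
  lookup 214.38.231.214: bits 110101100010 walk d0:H4→d1:-→d2:-→d3:-→d4:-→d5:-→d6:-→d7:-→d8:-→d9:-→d10:-→d11:-→d12:H3 -> H3
  lookup 214.47.16.12: bits 1101011000101111000100 walk d0:H4→d1:-→d2:-→d3:-→d4:-→d5:-→d6:-→d7:-→d8:-→d9:-→d10:-→d11:-→d12:H3→d13:-→d14:-→d15:-→d16:-→d17:-→d18:-→d19:-→d20:H2→d21:-→d22:- -> H2

== LOOKUPS ==
["H2","H2","H3","H2"]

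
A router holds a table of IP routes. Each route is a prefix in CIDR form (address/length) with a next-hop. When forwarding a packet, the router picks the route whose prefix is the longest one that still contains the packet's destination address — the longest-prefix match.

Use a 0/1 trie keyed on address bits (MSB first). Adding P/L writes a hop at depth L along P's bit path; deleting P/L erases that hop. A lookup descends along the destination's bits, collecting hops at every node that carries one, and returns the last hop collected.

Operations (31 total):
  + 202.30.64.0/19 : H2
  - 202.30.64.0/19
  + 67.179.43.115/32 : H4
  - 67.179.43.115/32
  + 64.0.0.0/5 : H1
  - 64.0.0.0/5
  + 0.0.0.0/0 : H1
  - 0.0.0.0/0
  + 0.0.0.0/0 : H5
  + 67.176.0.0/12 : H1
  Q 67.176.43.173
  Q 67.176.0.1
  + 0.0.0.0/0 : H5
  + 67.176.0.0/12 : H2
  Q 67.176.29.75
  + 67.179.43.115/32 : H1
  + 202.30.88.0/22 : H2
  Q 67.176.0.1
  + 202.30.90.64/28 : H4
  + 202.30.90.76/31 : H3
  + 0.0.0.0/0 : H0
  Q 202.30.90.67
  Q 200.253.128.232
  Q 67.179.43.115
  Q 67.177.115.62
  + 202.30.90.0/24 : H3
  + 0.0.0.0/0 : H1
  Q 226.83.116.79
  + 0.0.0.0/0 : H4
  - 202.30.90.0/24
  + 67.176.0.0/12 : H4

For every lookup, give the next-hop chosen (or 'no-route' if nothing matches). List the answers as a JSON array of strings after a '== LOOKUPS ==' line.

Process each operation:
  + 202.30.64.0/19 (H2) depth=19
  del 202.30.64.0/19 (clear depth 19)
  + 67.179.43.115/32 (H4) depth=32
  del 67.179.43.115/32 (clear depth 32)
  + 64.0.0.0/5 (H1) depth=5
  del 64.0.0.0/5 (clear depth 5)
  + 0.0.0.0/0 (H1) depth=0
  del 0.0.0.0/0 (clear depth 0)
  + 0.0.0.0/0 (H5) depth=0
  + 67.176.0.0/12 (H1) depth=12
  Q 67.176.43.173: descend 01000011101100 ; hops seen [H5,H1] ; pick H1
  Q 67.176.0.1: descend 01000011101100 ; hops seen [H5,H1] ; pick H1
  + 0.0.0.0/0 (H5) depth=0
  + 67.176.0.0/12 (H2) depth=12
  Q 67.176.29.75: descend 01000011101100 ; hops seen [H5,H2] ; pick H2
  + 67.179.43.115/32 (H1) depth=32
  + 202.30.88.0/22 (H2) depth=22
  Q 67.176.0.1: descend 01000011101100 ; hops seen [H5,H2] ; pick H2
  + 202.30.90.64/28 (H4) depth=28
  + 202.30.90.76/31 (H3) depth=31
  + 0.0.0.0/0 (H0) depth=0
  Q 202.30.90.67: descend 1100101000011110010110100100 ; hops seen [H0,H2,H4] ; pick H4
  Q 200.253.128.232: descend 110010 ; hops seen [H0] ; pick H0
  Q 67.179.43.115: descend 01000011101100110010101101110011 ; hops seen [H0,H2,H1] ; pick H1
  Q 67.177.115.62: descend 01000011101100 ; hops seen [H0,H2] ; pick H2
  + 202.30.90.0/24 (H3) depth=24
  + 0.0.0.0/0 (H1) depth=0
  Q 226.83.116.79: descend 11 ; hops seen [H1] ; pick H1
  + 0.0.0.0/0 (H4) depth=0
  del 202.30.90.0/24 (clear depth 24)
  + 67.176.0.0/12 (H4) depth=12

== LOOKUPS ==
["H1","H1","H2","H2","H4","H0","H1","H2","H1"]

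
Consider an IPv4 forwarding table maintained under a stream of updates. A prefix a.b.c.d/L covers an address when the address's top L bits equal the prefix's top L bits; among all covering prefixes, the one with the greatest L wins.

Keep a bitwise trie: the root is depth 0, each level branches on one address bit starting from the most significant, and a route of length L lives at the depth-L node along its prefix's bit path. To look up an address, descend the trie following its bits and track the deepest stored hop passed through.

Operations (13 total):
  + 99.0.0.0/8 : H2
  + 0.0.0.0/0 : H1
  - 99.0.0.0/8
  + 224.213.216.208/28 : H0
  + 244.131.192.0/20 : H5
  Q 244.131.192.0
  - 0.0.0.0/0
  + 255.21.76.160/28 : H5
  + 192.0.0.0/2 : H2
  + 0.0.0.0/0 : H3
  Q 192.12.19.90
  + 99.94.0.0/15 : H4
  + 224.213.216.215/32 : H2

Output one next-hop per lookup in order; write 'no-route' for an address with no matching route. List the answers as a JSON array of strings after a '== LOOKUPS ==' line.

Process each operation:
  + 99.0.0.0/8 (H2) depth=8
  + 0.0.0.0/0 (H1) depth=0
  - 99.0.0.0/8 clear@8
  + 224.213.216.208/28 (H0) depth=28
  + 244.131.192.0/20 (H5) depth=20
  ? 244.131.192.0  path d0:H1→d1:-→d2:-→d3:-→d4:-→d5:-→d6:-→d7:-→d8:-→d9:-→d10:-→d11:-→d12:-→d13:-→d14:-→d15:-→d16:-→d17:-→d18:-→d19:-→d20:H5  best=H5
  - 0.0.0.0/0 clear@0
  + 255.21.76.160/28 (H5) depth=28
  + 192.0.0.0/2 (H2) depth=2
  + 0.0.0.0/0 (H3) depth=0
  ? 192.12.19.90  path d0:H3→d1:-→d2:H2  best=H2
  + 99.94.0.0/15 (H4) depth=15
  + 224.213.216.215/32 (H2) depth=32

== LOOKUPS ==
["H5","H2"]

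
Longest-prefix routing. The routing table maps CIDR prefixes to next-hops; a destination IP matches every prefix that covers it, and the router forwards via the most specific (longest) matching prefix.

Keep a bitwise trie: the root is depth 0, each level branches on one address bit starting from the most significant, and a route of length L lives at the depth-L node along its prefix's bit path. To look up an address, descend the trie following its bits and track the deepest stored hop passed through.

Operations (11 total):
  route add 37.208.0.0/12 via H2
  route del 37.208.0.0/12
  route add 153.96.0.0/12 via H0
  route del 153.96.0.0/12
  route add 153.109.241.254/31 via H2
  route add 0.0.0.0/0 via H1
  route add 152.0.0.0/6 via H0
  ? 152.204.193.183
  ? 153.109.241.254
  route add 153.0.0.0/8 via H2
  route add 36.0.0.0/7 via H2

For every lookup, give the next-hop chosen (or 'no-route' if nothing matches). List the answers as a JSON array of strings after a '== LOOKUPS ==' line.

Apply in order:
  + 37.208.0.0/12 (H2) depth=12
  del 37.208.0.0/12 (clear depth 12)
  + 153.96.0.0/12 (H0) depth=12
  del 153.96.0.0/12 (clear depth 12)
  + 153.109.241.254/31 (H2) depth=31
  + 0.0.0.0/0 (H1) depth=0
  + 152.0.0.0/6 (H0) depth=6
  Q 152.204.193.183: descend 1001100 ; hops seen [H1,H0] ; pick H0
  Q 153.109.241.254: descend 1001100101101101111100011111111 ; hops seen [H1,H0,H2] ; pick H2
  + 153.0.0.0/8 (H2) depth=8
  + 36.0.0.0/7 (H2) depth=7

== LOOKUPS ==
["H0","H2"]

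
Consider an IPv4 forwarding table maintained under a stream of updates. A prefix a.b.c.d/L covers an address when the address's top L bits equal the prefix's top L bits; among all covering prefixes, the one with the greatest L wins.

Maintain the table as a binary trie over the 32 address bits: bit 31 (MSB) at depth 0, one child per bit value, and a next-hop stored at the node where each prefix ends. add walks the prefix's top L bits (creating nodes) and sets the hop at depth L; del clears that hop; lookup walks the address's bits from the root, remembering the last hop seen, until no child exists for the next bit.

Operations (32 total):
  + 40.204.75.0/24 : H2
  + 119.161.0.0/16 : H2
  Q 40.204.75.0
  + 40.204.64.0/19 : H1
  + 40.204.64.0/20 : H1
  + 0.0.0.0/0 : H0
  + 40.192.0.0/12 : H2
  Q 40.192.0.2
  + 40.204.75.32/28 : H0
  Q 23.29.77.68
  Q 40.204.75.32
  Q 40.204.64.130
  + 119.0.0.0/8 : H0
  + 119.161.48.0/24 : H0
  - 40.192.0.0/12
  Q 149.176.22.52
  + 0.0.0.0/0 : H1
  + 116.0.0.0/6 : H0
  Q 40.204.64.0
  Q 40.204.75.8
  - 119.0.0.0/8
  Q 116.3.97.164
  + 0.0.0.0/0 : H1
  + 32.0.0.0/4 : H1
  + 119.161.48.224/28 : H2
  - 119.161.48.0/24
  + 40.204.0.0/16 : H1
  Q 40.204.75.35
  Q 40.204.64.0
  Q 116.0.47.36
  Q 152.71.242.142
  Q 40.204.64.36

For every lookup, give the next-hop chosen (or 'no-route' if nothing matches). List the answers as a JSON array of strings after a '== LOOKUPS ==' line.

Apply in order:
  + 40.204.75.0/24 (H2) depth=24
  + 119.161.0.0/16 (H2) depth=16
  ? 40.204.75.0  path d0:-→d1:-→d2:-→d3:-→d4:-→d5:-→d6:-→d7:-→d8:-→d9:-→d10:-→d11:-→d12:-→d13:-→d14:-→d15:-→d16:-→d17:-→d18:-→d19:-→d20:-→d21:-→d22:-→d23:-→d24:H2  best=H2
  + 40.204.64.0/19 (H1) depth=19
  + 40.204.64.0/20 (H1) depth=20
  + 0.0.0.0/0 (H0) depth=0
  + 40.192.0.0/12 (H2) depth=12
  ? 40.192.0.2  path d0:H0→d1:-→d2:-→d3:-→d4:-→d5:-→d6:-→d7:-→d8:-→d9:-→d10:-→d11:-→d12:H2  best=H2
  + 40.204.75.32/28 (H0) depth=28
  ? 23.29.77.68  path d0:H0→d1:-→d2:-  best=H0
  ? 40.204.75.32  path d0:H0→d1:-→d2:-→d3:-→d4:-→d5:-→d6:-→d7:-→d8:-→d9:-→d10:-→d11:-→d12:H2→d13:-→d14:-→d15:-→d16:-→d17:-→d18:-→d19:H1→d20:H1→d21:-→d22:-→d23:-→d24:H2→d25:-→d26:-→d27:-→d28:H0  best=H0
  ? 40.204.64.130  path d0:H0→d1:-→d2:-→d3:-→d4:-→d5:-→d6:-→d7:-→d8:-→d9:-→d10:-→d11:-→d12:H2→d13:-→d14:-→d15:-→d16:-→d17:-→d18:-→d19:H1→d20:H1  best=H1
  + 119.0.0.0/8 (H0) depth=8
  + 119.161.48.0/24 (H0) depth=24
  - 40.192.0.0/12 clear@12
  ? 149.176.22.52  path d0:H0  best=H0
  + 0.0.0.0/0 (H1) depth=0
  + 116.0.0.0/6 (H0) depth=6
  ? 40.204.64.0  path d0:H1→d1:-→d2:-→d3:-→d4:-→d5:-→d6:-→d7:-→d8:-→d9:-→d10:-→d11:-→d12:-→d13:-→d14:-→d15:-→d16:-→d17:-→d18:-→d19:H1→d20:H1  best=H1
  ? 40.204.75.8  path d0:H1→d1:-→d2:-→d3:-→d4:-→d5:-→d6:-→d7:-→d8:-→d9:-→d10:-→d11:-→d12:-→d13:-→d14:-→d15:-→d16:-→d17:-→d18:-→d19:H1→d20:H1→d21:-→d22:-→d23:-→d24:H2→d25:-→d26:-  best=H2
  - 119.0.0.0/8 clear@8
  ? 116.3.97.164  path d0:H1→d1:-→d2:-→d3:-→d4:-→d5:-→d6:H0  best=H0
  + 0.0.0.0/0 (H1) depth=0
  + 32.0.0.0/4 (H1) depth=4
  + 119.161.48.224/28 (H2) depth=28
  - 119.161.48.0/24 clear@24
  + 40.204.0.0/16 (H1) depth=16
  ? 40.204.75.35  path d0:H1→d1:-→d2:-→d3:-→d4:H1→d5:-→d6:-→d7:-→d8:-→d9:-→d10:-→d11:-→d12:-→d13:-→d14:-→d15:-→d16:H1→d17:-→d18:-→d19:H1→d20:H1→d21:-→d22:-→d23:-→d24:H2→d25:-→d26:-→d27:-→d28:H0  best=H0
  ? 40.204.64.0  path d0:H1→d1:-→d2:-→d3:-→d4:H1→d5:-→d6:-→d7:-→d8:-→d9:-→d10:-→d11:-→d12:-→d13:-→d14:-→d15:-→d16:H1→d17:-→d18:-→d19:H1→d20:H1  best=H1
  ? 116.0.47.36  path d0:H1→d1:-→d2:-→d3:-→d4:-→d5:-→d6:H0  best=H0
  ? 152.71.242.142  path d0:H1  best=H1
  ? 40.204.64.36  path d0:H1→d1:-→d2:-→d3:-→d4:H1→d5:-→d6:-→d7:-→d8:-→d9:-→d10:-→d11:-→d12:-→d13:-→d14:-→d15:-→d16:H1→d17:-→d18:-→d19:H1→d20:H1  best=H1

== LOOKUPS ==
["H2","H2","H0","H0","H1","H0","H1","H2","H0","H0","H1","H0","H1","H1"]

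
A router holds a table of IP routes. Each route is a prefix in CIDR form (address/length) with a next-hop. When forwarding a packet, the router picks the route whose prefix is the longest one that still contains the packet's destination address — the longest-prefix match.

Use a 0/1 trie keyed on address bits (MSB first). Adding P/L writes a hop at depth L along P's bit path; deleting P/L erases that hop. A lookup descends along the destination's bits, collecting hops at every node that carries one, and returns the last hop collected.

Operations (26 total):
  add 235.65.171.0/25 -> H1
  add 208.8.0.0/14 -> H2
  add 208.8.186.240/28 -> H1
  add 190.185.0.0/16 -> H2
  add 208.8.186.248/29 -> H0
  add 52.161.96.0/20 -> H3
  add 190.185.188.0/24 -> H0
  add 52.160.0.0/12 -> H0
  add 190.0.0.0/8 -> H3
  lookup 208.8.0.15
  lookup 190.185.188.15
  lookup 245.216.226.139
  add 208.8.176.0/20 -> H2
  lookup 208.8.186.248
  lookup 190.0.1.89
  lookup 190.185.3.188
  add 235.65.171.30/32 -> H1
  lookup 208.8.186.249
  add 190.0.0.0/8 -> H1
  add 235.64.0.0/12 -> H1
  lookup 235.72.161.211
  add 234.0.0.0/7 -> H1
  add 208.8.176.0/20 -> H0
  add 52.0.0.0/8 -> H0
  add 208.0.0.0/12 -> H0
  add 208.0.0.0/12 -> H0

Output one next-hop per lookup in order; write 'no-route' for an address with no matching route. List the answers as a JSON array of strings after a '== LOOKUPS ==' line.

Process each operation:
  + 235.65.171.0/25 (H1) depth=25
  + 208.8.0.0/14 (H2) depth=14
  + 208.8.186.240/28 (H1) depth=28
  + 190.185.0.0/16 (H2) depth=16
  + 208.8.186.248/29 (H0) depth=29
  + 52.161.96.0/20 (H3) depth=20
  + 190.185.188.0/24 (H0) depth=24
  + 52.160.0.0/12 (H0) depth=12
  + 190.0.0.0/8 (H3) depth=8
  lookup 208.8.0.15: bits 1101000000001000 walk d0:-→d1:-→d2:-→d3:-→d4:-→d5:-→d6:-→d7:-→d8:-→d9:-→d10:-→d11:-→d12:-→d13:-→d14:H2→d15:-→d16:- -> H2
  lookup 190.185.188.15: bits 101111101011100110111100 walk d0:-→d1:-→d2:-→d3:-→d4:-→d5:-→d6:-→d7:-→d8:H3→d9:-→d10:-→d11:-→d12:-→d13:-→d14:-→d15:-→d16:H2→d17:-→d18:-→d19:-→d20:-→d21:-→d22:-→d23:-→d24:H0 -> H0
  lookup 245.216.226.139: bits 111 walk d0:-→d1:-→d2:-→d3:- -> no-route
  + 208.8.176.0/20 (H2) depth=20
  lookup 208.8.186.248: bits 11010000000010001011101011111 walk d0:-→d1:-→d2:-→d3:-→d4:-→d5:-→d6:-→d7:-→d8:-→d9:-→d10:-→d11:-→d12:-→d13:-→d14:H2→d15:-→d16:-→d17:-→d18:-→d19:-→d20:H2→d21:-→d22:-→d23:-→d24:-→d25:-→d26:-→d27:-→d28:H1→d29:H0 -> H0
  lookup 190.0.1.89: bits 10111110 walk d0:-→d1:-→d2:-→d3:-→d4:-→d5:-→d6:-→d7:-→d8:H3 -> H3
  lookup 190.185.3.188: bits 1011111010111001 walk d0:-→d1:-→d2:-→d3:-→d4:-→d5:-→d6:-→d7:-→d8:H3→d9:-→d10:-→d11:-→d12:-→d13:-→d14:-→d15:-→d16:H2 -> H2
  + 235.65.171.30/32 (H1) depth=32
  lookup 208.8.186.249: bits 11010000000010001011101011111 walk d0:-→d1:-→d2:-→d3:-→d4:-→d5:-→d6:-→d7:-→d8:-→d9:-→d10:-→d11:-→d12:-→d13:-→d14:H2→d15:-→d16:-→d17:-→d18:-→d19:-→d20:H2→d21:-→d22:-→d23:-→d24:-→d25:-→d26:-→d27:-→d28:H1→d29:H0 -> H0
  + 190.0.0.0/8 (H1) depth=8
  + 235.64.0.0/12 (H1) depth=12
  lookup 235.72.161.211: bits 111010110100 walk d0:-→d1:-→d2:-→d3:-→d4:-→d5:-→d6:-→d7:-→d8:-→d9:-→d10:-→d11:-→d12:H1 -> H1
  + 234.0.0.0/7 (H1) depth=7
  + 208.8.176.0/20 (H0) depth=20
  + 52.0.0.0/8 (H0) depth=8
  + 208.0.0.0/12 (H0) depth=12
  + 208.0.0.0/12 (H0) depth=12

== LOOKUPS ==
["H2","H0","no-route","H0","H3","H2","H0","H1"]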